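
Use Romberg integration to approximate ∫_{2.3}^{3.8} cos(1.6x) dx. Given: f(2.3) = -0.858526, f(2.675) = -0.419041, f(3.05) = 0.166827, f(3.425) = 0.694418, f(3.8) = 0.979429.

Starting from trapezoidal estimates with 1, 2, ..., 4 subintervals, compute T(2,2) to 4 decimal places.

T(0,0) (trapezoid, 1 panel, h=1.5000): 0.090677
T(1,0) (trapezoid, 2 panels, h=0.7500): 0.170459
T(2,0) (trapezoid, 4 panels, h=0.3750): 0.188496
T(1,1) = 0.170459 + (0.170459 − 0.090677)/3 = 0.197053
T(2,1) = 0.188496 + (0.188496 − 0.170459)/3 = 0.194508
T(2,2) = 0.194508 + (0.194508 − 0.197053)/15 = 0.194338

0.1943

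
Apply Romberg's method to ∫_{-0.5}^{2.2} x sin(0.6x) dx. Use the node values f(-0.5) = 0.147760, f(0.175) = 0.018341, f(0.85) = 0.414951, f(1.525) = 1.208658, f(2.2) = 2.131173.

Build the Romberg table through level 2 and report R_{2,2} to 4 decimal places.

1.8059

R_{0,0} (trapezoid, 1 panel, h=2.7000): 3.076560
R_{1,0} (trapezoid, 2 panels, h=1.3500): 2.098464
R_{2,0} (trapezoid, 4 panels, h=0.6750): 1.877456
R_{1,1} = 2.098464 + (2.098464 − 3.076560)/3 = 1.772432
R_{2,1} = 1.877456 + (1.877456 − 2.098464)/3 = 1.803787
R_{2,2} = 1.803787 + (1.803787 − 1.772432)/15 = 1.805877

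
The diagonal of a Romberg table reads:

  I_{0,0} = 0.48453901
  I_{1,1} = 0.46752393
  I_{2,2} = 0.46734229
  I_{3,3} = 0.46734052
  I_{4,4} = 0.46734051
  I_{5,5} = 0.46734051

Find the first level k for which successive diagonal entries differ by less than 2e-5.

|I_{1,1} − I_{0,0}| = 0.01701508 ≥ 2e-5
|I_{2,2} − I_{1,1}| = 0.00018164 ≥ 2e-5
|I_{3,3} − I_{2,2}| = 0.00000177 < 2e-5

k = 3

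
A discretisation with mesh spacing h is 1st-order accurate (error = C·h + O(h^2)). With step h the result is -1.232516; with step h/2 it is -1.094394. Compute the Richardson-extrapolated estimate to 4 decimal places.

-0.9563

The leading error scales as h; refining by a factor of 2 reduces it by 2^1 = 2.
Extrapolated value = (2·A(h/2) − A(h)) / (2 − 1)
= (2·(-1.094394) − (-1.232516)) / 1
= -0.956272 / 1 = -0.956272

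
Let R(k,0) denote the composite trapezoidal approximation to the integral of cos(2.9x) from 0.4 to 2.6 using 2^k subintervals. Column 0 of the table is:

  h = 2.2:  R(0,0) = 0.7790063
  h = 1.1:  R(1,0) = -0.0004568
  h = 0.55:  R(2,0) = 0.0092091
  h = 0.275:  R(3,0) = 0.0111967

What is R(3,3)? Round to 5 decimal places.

R(1,1) = -0.0004568 + (-0.0004568 − 0.7790063)/3 = -0.2602778
R(2,1) = (4·0.0092091 − (-0.0004568)) / 3 = 0.0124311
R(3,1) = 0.0111967 + (0.0111967 − 0.0092091)/3 = 0.0118592
R(2,2) = 0.0124311 + (0.0124311 − (-0.2602778))/15 = 0.0306117
R(3,2) = 0.0118592 + (0.0118592 − 0.0124311)/15 = 0.0118211
R(3,3) = (64·0.0118211 − 0.0306117) / 63 = 0.0115228

0.01152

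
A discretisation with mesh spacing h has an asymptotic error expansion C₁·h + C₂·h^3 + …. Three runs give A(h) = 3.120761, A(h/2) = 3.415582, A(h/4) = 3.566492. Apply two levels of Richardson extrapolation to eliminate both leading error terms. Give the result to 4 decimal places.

3.7184

First eliminate the h term (factor 2^1 = 2):
  B₁ = (2·3.415582 − 3.120761)/1 = 3.710403
  B₂ = (2·3.566492 − 3.415582)/1 = 3.717402
Then eliminate the h^3 term (factor 2^3 = 8):
  (8·3.717402 − 3.710403)/7 = 3.718402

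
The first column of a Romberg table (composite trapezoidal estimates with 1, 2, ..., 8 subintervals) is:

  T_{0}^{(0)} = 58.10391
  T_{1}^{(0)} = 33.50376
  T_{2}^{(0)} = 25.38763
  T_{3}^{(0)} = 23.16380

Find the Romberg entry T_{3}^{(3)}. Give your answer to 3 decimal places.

Richardson extrapolation on the trapezoidal column (denominator 4−1=3):
T_{1}^{(1)} = (4·33.50376 − 58.10391) / 3 = 25.30371
T_{2}^{(1)} = (4·25.38763 − 33.50376) / 3 = 22.68225
T_{3}^{(1)} = (4·23.16380 − 25.38763) / 3 = 22.42252
T_{2}^{(2)} = 22.68225 + (22.68225 − 25.30371)/15 = 22.50749
T_{3}^{(2)} = 22.42252 + (22.42252 − 22.68225)/15 = 22.40520
T_{3}^{(3)} = (64·22.40520 − 22.50749) / 63 = 22.40358

22.404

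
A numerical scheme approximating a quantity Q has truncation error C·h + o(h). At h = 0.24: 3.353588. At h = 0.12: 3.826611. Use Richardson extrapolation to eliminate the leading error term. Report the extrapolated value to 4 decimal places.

The leading error scales as h; refining by a factor of 2 reduces it by 2^1 = 2.
Extrapolated value = (2·A(h/2) − A(h)) / (2 − 1)
= (2·3.826611 − 3.353588) / 1
= 4.299634 / 1 = 4.299634

4.2996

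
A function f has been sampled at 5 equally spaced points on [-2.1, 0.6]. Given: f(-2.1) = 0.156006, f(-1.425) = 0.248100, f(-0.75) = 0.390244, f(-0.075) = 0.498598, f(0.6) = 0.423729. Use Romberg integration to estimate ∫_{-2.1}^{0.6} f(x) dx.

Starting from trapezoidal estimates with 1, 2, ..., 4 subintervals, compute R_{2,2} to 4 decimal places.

0.9791

R_{0,0} (trapezoid, 1 panel, h=2.7000): 0.782642
R_{1,0} (trapezoid, 2 panels, h=1.3500): 0.918151
R_{2,0} (trapezoid, 4 panels, h=0.6750): 0.963096
R_{1,1} = 0.918151 + (0.918151 − 0.782642)/3 = 0.963321
R_{2,1} = 0.963096 + (0.963096 − 0.918151)/3 = 0.978078
R_{2,2} = 0.978078 + (0.978078 − 0.963321)/15 = 0.979062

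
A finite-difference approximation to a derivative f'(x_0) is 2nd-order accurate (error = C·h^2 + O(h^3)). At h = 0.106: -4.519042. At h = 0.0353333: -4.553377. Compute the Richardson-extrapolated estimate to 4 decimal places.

The leading error scales as h^2; refining by a factor of 3 reduces it by 3^2 = 9.
Extrapolated value = (9·A(h/3) − A(h)) / (9 − 1)
= (9·(-4.553377) − (-4.519042)) / 8
= -36.461351 / 8 = -4.557669

-4.5577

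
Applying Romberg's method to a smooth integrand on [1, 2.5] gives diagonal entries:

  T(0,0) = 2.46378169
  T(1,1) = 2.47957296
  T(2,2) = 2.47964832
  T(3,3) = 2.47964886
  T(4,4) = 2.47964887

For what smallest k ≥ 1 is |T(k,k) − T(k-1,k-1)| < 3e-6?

k = 3

|T(1,1) − T(0,0)| = 0.01579127 ≥ 3e-6
|T(2,2) − T(1,1)| = 0.00007536 ≥ 3e-6
|T(3,3) − T(2,2)| = 0.00000054 < 3e-6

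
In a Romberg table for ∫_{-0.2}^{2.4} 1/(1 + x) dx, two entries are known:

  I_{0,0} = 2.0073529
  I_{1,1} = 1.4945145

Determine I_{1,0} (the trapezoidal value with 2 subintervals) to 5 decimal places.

From I_{1,1} = (4·I_{1,0} − I_{0,0})/3, solve for I_{1,0}:
4·I_{1,0} = 3·1.4945145 + 2.0073529 = 6.4908964
I_{1,0} = 1.6227241

1.62272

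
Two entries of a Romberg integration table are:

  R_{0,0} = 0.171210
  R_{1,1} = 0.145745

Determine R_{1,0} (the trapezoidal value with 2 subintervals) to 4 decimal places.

0.1521

From R_{1,1} = (4·R_{1,0} − R_{0,0})/3, solve for R_{1,0}:
4·R_{1,0} = 3·0.145745 + 0.171210 = 0.608445
R_{1,0} = 0.152111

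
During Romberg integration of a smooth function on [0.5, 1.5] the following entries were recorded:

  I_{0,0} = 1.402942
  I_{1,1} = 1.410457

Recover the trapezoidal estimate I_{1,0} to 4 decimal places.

From I_{1,1} = (4·I_{1,0} − I_{0,0})/3, solve for I_{1,0}:
4·I_{1,0} = 3·1.410457 + 1.402942 = 5.634313
I_{1,0} = 1.408578

1.4086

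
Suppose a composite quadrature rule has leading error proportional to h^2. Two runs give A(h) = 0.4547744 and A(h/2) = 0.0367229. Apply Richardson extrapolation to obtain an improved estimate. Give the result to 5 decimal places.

The leading error scales as h^2; refining by a factor of 2 reduces it by 2^2 = 4.
Extrapolated value = (4·A(h/2) − A(h)) / (4 − 1)
= (4·0.0367229 − 0.4547744) / 3
= -0.3078828 / 3 = -0.1026276

-0.10263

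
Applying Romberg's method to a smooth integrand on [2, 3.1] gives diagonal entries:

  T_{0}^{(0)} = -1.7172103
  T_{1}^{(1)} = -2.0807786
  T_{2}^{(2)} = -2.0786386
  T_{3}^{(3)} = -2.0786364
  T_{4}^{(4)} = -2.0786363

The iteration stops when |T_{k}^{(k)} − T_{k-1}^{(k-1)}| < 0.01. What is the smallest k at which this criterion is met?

|T_{1}^{(1)} − T_{0}^{(0)}| = 0.3635683 ≥ 0.01
|T_{2}^{(2)} − T_{1}^{(1)}| = 0.0021400 < 0.01

k = 2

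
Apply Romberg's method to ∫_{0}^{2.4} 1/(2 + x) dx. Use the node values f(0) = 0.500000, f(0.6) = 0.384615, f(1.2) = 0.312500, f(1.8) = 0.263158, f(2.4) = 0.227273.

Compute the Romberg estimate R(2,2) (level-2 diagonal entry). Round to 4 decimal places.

R(0,0) (trapezoid, 1 panel, h=2.4000): 0.872728
R(1,0) (trapezoid, 2 panels, h=1.2000): 0.811364
R(2,0) (trapezoid, 4 panels, h=0.6000): 0.794346
R(1,1) = 0.811364 + (0.811364 − 0.872728)/3 = 0.790909
R(2,1) = 0.794346 + (0.794346 − 0.811364)/3 = 0.788673
R(2,2) = 0.788673 + (0.788673 − 0.790909)/15 = 0.788524

0.7885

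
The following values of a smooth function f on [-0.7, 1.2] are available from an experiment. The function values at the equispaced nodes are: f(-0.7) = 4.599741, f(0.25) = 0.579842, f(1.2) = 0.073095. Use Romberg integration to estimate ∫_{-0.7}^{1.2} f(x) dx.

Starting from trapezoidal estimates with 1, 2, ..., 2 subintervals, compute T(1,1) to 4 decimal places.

T(0,0) (trapezoid, 1 panel, h=1.9000): 4.439194
T(1,0) (trapezoid, 2 panels, h=0.9500): 2.770447
T(1,1) = 2.770447 + (2.770447 − 4.439194)/3 = 2.214198

2.2142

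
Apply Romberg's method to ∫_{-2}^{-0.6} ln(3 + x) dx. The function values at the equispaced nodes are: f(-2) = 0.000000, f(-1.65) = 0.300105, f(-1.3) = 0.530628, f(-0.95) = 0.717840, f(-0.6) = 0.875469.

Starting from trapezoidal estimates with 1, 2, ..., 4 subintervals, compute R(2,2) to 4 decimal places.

0.7011

R(0,0) (trapezoid, 1 panel, h=1.4000): 0.612828
R(1,0) (trapezoid, 2 panels, h=0.7000): 0.677854
R(2,0) (trapezoid, 4 panels, h=0.3500): 0.695208
R(1,1) = 0.677854 + (0.677854 − 0.612828)/3 = 0.699529
R(2,1) = 0.695208 + (0.695208 − 0.677854)/3 = 0.700993
R(2,2) = 0.700993 + (0.700993 − 0.699529)/15 = 0.701091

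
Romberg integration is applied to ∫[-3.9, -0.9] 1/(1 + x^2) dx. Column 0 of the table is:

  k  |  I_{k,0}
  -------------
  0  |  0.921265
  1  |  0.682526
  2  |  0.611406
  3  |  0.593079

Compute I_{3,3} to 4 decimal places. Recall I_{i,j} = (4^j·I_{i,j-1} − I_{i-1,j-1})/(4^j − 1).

0.5869

I_{1,1} = 0.682526 + (0.682526 − 0.921265)/3 = 0.602946
I_{2,1} = (4·0.611406 − 0.682526) / 3 = 0.587699
I_{3,1} = 0.593079 + (0.593079 − 0.611406)/3 = 0.586970
I_{2,2} = (16·0.587699 − 0.602946) / 15 = 0.586683
I_{3,2} = 0.586970 + (0.586970 − 0.587699)/15 = 0.586921
I_{3,3} = (64·0.586921 − 0.586683) / 63 = 0.586925
(Column j=1 coincides with Simpson's rule on the same nodes.)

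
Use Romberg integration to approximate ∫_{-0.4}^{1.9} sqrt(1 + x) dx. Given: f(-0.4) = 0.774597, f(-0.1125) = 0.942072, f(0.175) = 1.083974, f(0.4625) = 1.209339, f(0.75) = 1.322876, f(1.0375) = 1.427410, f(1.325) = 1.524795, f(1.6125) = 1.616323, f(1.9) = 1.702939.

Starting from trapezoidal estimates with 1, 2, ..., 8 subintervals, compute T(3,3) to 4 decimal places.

T(0,0) (trapezoid, 1 panel, h=2.3000): 2.849166
T(1,0) (trapezoid, 2 panels, h=1.1500): 2.945891
T(2,0) (trapezoid, 4 panels, h=0.5750): 2.972987
T(3,0) (trapezoid, 8 panels, h=0.2875): 2.980098
T(1,1) = 2.945891 + (2.945891 − 2.849166)/3 = 2.978133
T(2,1) = 2.972987 + (2.972987 − 2.945891)/3 = 2.982019
T(3,1) = 2.980098 + (2.980098 − 2.972987)/3 = 2.982468
T(2,2) = 2.982019 + (2.982019 − 2.978133)/15 = 2.982278
T(3,2) = 2.982468 + (2.982468 − 2.982019)/15 = 2.982498
T(3,3) = 2.982498 + (2.982498 − 2.982278)/63 = 2.982501

2.9825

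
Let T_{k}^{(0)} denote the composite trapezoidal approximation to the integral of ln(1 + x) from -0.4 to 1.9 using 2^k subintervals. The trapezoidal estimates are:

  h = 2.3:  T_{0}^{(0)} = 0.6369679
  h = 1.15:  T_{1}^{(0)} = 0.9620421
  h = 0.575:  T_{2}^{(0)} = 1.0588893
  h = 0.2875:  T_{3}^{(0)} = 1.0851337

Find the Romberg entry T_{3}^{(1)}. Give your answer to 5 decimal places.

1.09388

Richardson extrapolation on the trapezoidal column (denominator 4−1=3):
T_{3}^{(1)} = (4·1.0851337 − 1.0588893) / 3 = 1.0938818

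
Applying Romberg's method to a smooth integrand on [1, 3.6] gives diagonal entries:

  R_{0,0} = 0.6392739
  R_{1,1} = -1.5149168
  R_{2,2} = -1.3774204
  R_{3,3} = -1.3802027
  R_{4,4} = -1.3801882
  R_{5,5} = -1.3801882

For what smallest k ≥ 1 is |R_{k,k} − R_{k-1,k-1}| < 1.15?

|R_{1,1} − R_{0,0}| = 2.1541907 ≥ 1.15
|R_{2,2} − R_{1,1}| = 0.1374964 < 1.15

k = 2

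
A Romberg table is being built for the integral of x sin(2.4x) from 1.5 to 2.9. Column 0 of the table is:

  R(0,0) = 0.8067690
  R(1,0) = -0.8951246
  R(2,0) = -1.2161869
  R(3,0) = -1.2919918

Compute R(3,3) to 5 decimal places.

R(1,1) = (4·(-0.8951246) − 0.8067690) / 3 = -1.4624225
R(2,1) = -1.2161869 + (-1.2161869 − (-0.8951246))/3 = -1.3232077
R(3,1) = (4·(-1.2919918) − (-1.2161869)) / 3 = -1.3172601
R(2,2) = (16·(-1.3232077) − (-1.4624225)) / 15 = -1.3139267
R(3,2) = -1.3172601 + (-1.3172601 − (-1.3232077))/15 = -1.3168636
R(3,3) = (64·(-1.3168636) − (-1.3139267)) / 63 = -1.3169102

-1.31691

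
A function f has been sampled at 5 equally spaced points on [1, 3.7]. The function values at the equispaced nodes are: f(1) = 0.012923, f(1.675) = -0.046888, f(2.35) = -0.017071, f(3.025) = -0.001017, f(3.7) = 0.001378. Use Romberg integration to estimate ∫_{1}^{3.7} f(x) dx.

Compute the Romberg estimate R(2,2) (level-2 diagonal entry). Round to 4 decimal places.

R(0,0) (trapezoid, 1 panel, h=2.7000): 0.019306
R(1,0) (trapezoid, 2 panels, h=1.3500): -0.013393
R(2,0) (trapezoid, 4 panels, h=0.6750): -0.039032
R(1,1) = -0.013393 + (-0.013393 − 0.019306)/3 = -0.024293
R(2,1) = -0.039032 + (-0.039032 − (-0.013393))/3 = -0.047578
R(2,2) = -0.047578 + (-0.047578 − (-0.024293))/15 = -0.049130

-0.0491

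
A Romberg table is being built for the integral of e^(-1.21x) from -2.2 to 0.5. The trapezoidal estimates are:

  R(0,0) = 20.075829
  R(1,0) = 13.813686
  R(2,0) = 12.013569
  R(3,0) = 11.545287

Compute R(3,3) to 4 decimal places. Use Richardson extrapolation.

R(1,1) = 13.813686 + (13.813686 − 20.075829)/3 = 11.726305
R(2,1) = 12.013569 + (12.013569 − 13.813686)/3 = 11.413530
R(3,1) = 11.545287 + (11.545287 − 12.013569)/3 = 11.389193
R(2,2) = (16·11.413530 − 11.726305) / 15 = 11.392678
R(3,2) = 11.389193 + (11.389193 − 11.413530)/15 = 11.387571
R(3,3) = 11.387571 + (11.387571 − 11.392678)/63 = 11.387490
(Column j=1 coincides with Simpson's rule on the same nodes.)

11.3875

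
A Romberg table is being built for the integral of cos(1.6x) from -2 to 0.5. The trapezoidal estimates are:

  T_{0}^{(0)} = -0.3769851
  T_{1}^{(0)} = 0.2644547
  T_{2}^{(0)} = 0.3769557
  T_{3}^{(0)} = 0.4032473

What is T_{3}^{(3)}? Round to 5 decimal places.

T_{1}^{(1)} = (4·0.2644547 − (-0.3769851)) / 3 = 0.4782680
T_{2}^{(1)} = (4·0.3769557 − 0.2644547) / 3 = 0.4144560
T_{3}^{(1)} = (4·0.4032473 − 0.3769557) / 3 = 0.4120112
T_{2}^{(2)} = 0.4144560 + (0.4144560 − 0.4782680)/15 = 0.4102019
T_{3}^{(2)} = (16·0.4120112 − 0.4144560) / 15 = 0.4118482
T_{3}^{(3)} = (64·0.4118482 − 0.4102019) / 63 = 0.4118743

0.41187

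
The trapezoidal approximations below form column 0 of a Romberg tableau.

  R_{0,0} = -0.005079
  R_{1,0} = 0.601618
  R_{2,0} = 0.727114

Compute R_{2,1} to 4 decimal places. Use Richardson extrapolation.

Richardson extrapolation on the trapezoidal column (denominator 4−1=3):
R_{2,1} = (4·0.727114 − 0.601618) / 3 = 0.768946

0.7689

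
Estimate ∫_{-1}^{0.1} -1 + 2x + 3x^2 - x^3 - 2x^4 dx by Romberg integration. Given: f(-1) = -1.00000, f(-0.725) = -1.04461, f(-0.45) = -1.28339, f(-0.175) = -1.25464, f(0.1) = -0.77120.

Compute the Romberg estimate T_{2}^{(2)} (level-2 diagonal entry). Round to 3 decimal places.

-1.239

T_{0}^{(0)} (trapezoid, 1 panel, h=1.1000): -0.97416
T_{1}^{(0)} (trapezoid, 2 panels, h=0.5500): -1.19294
T_{2}^{(0)} (trapezoid, 4 panels, h=0.2750): -1.22877
T_{1}^{(1)} = -1.19294 + (-1.19294 − (-0.97416))/3 = -1.26587
T_{2}^{(1)} = -1.22877 + (-1.22877 − (-1.19294))/3 = -1.24071
T_{2}^{(2)} = -1.24071 + (-1.24071 − (-1.26587))/15 = -1.23903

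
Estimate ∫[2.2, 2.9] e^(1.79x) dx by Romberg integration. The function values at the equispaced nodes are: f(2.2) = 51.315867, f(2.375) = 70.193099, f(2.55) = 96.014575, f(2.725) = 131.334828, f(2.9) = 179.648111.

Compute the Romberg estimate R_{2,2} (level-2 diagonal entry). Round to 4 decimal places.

R_{0,0} (trapezoid, 1 panel, h=0.7000): 80.837392
R_{1,0} (trapezoid, 2 panels, h=0.3500): 74.023797
R_{2,0} (trapezoid, 4 panels, h=0.1750): 72.279286
R_{1,1} = 74.023797 + (74.023797 − 80.837392)/3 = 71.752599
R_{2,1} = 72.279286 + (72.279286 − 74.023797)/3 = 71.697782
R_{2,2} = 71.697782 + (71.697782 − 71.752599)/15 = 71.694128

71.6941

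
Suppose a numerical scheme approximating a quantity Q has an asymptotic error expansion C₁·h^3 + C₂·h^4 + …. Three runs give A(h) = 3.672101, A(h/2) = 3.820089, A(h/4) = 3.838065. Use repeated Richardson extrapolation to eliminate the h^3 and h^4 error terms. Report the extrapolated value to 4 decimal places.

First eliminate the h^3 term (factor 2^3 = 8):
  B₁ = (8·3.820089 − 3.672101)/7 = 3.841230
  B₂ = (8·3.838065 − 3.820089)/7 = 3.840633
Then eliminate the h^4 term (factor 2^4 = 16):
  (16·3.840633 − 3.841230)/15 = 3.840593

3.8406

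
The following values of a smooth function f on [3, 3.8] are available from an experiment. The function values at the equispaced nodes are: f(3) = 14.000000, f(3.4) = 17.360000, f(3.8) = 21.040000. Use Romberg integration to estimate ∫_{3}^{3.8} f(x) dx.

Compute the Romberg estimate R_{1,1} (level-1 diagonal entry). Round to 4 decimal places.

13.9307

R_{0,0} (trapezoid, 1 panel, h=0.8000): 14.016000
R_{1,0} (trapezoid, 2 panels, h=0.4000): 13.952000
R_{1,1} = 13.952000 + (13.952000 − 14.016000)/3 = 13.930667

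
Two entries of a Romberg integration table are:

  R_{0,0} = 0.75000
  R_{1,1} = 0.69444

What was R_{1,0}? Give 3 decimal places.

0.708

From R_{1,1} = (4·R_{1,0} − R_{0,0})/3, solve for R_{1,0}:
4·R_{1,0} = 3·0.69444 + 0.75000 = 2.83332
R_{1,0} = 0.70833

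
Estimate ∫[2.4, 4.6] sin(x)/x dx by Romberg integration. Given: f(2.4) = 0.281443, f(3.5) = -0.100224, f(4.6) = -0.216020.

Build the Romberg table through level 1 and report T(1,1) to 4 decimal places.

T(0,0) (trapezoid, 1 panel, h=2.2000): 0.071965
T(1,0) (trapezoid, 2 panels, h=1.1000): -0.074264
T(1,1) = -0.074264 + (-0.074264 − 0.071965)/3 = -0.123007

-0.1230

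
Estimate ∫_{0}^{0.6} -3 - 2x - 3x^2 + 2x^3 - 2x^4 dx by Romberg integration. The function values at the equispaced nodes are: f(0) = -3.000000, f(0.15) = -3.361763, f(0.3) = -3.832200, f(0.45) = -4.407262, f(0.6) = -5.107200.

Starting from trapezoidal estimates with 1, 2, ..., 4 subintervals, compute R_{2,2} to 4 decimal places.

R_{0,0} (trapezoid, 1 panel, h=0.6000): -2.432160
R_{1,0} (trapezoid, 2 panels, h=0.3000): -2.365740
R_{2,0} (trapezoid, 4 panels, h=0.1500): -2.348224
R_{1,1} = -2.365740 + (-2.365740 − (-2.432160))/3 = -2.343600
R_{2,1} = -2.348224 + (-2.348224 − (-2.365740))/3 = -2.342385
R_{2,2} = -2.342385 + (-2.342385 − (-2.343600))/15 = -2.342304

-2.3423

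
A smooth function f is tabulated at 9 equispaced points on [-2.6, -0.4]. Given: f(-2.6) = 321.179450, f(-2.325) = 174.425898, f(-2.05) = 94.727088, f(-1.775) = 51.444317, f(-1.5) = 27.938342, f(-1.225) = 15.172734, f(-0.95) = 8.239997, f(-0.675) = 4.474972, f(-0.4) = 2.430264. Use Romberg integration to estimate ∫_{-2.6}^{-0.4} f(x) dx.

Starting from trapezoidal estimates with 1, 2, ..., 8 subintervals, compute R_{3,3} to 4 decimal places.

R_{0,0} (trapezoid, 1 panel, h=2.2000): 355.970685
R_{1,0} (trapezoid, 2 panels, h=1.1000): 208.717519
R_{2,0} (trapezoid, 4 panels, h=0.5500): 160.990656
R_{3,0} (trapezoid, 8 panels, h=0.2750): 148.012756
R_{1,1} = 208.717519 + (208.717519 − 355.970685)/3 = 159.633130
R_{2,1} = 160.990656 + (160.990656 − 208.717519)/3 = 145.081702
R_{3,1} = 148.012756 + (148.012756 − 160.990656)/3 = 143.686789
R_{2,2} = 145.081702 + (145.081702 − 159.633130)/15 = 144.111607
R_{3,2} = 143.686789 + (143.686789 − 145.081702)/15 = 143.593795
R_{3,3} = 143.593795 + (143.593795 − 144.111607)/63 = 143.585576

143.5856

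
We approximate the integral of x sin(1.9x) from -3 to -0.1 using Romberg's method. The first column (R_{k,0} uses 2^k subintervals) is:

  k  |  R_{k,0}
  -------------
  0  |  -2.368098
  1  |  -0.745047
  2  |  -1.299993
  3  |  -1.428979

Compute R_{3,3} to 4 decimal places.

Richardson extrapolation on the trapezoidal column (denominator 4−1=3):
R_{1,1} = (4·(-0.745047) − (-2.368098)) / 3 = -0.204030
R_{2,1} = -1.299993 + (-1.299993 − (-0.745047))/3 = -1.484975
R_{3,1} = -1.428979 + (-1.428979 − (-1.299993))/3 = -1.471974
R_{2,2} = -1.484975 + (-1.484975 − (-0.204030))/15 = -1.570371
R_{3,2} = (16·(-1.471974) − (-1.484975)) / 15 = -1.471107
R_{3,3} = -1.471107 + (-1.471107 − (-1.570371))/63 = -1.469531

-1.4695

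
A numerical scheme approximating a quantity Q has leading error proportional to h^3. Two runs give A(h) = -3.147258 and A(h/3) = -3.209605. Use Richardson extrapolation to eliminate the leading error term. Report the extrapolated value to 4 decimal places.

-3.2120

Extrapolated value = (27·A(h/3) − A(h)) / (27 − 1)
= (27·(-3.209605) − (-3.147258)) / 26
= -83.512077 / 26 = -3.212003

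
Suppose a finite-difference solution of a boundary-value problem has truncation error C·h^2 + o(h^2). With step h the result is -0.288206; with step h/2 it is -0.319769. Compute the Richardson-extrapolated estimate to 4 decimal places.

Extrapolated value = (4·A(h/2) − A(h)) / (4 − 1)
= (4·(-0.319769) − (-0.288206)) / 3
= -0.990870 / 3 = -0.330290

-0.3303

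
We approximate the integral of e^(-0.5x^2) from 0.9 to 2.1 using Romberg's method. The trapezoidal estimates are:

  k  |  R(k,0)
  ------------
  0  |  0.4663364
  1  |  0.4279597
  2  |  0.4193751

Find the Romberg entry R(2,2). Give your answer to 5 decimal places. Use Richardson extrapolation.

0.41660

R(1,1) = (4·0.4279597 − 0.4663364) / 3 = 0.4151675
R(2,1) = (4·0.4193751 − 0.4279597) / 3 = 0.4165136
R(2,2) = (16·0.4165136 − 0.4151675) / 15 = 0.4166033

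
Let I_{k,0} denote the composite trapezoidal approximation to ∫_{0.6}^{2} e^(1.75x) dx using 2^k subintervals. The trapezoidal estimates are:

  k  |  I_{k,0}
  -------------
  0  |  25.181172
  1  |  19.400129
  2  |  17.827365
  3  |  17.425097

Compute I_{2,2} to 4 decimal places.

Richardson extrapolation on the trapezoidal column (denominator 4−1=3):
I_{1,1} = (4·19.400129 − 25.181172) / 3 = 17.473115
I_{2,1} = 17.827365 + (17.827365 − 19.400129)/3 = 17.303110
I_{2,2} = (16·17.303110 − 17.473115) / 15 = 17.291776
(Column j=1 coincides with Simpson's rule on the same nodes.)

17.2918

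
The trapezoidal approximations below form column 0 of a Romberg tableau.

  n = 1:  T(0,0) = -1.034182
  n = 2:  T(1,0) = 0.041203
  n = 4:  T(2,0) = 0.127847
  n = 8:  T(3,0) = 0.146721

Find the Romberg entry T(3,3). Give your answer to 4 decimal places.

Richardson extrapolation on the trapezoidal column (denominator 4−1=3):
T(1,1) = 0.041203 + (0.041203 − (-1.034182))/3 = 0.399665
T(2,1) = (4·0.127847 − 0.041203) / 3 = 0.156728
T(3,1) = (4·0.146721 − 0.127847) / 3 = 0.153012
T(2,2) = (16·0.156728 − 0.399665) / 15 = 0.140532
T(3,2) = (16·0.153012 − 0.156728) / 15 = 0.152764
T(3,3) = 0.152764 + (0.152764 − 0.140532)/63 = 0.152958

0.1530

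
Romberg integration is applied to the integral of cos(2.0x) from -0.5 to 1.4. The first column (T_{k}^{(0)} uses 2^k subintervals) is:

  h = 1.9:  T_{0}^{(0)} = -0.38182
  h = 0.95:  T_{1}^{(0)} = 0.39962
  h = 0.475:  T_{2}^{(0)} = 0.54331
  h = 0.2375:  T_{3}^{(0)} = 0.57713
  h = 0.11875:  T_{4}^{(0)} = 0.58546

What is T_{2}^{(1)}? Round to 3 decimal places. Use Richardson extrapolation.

Richardson extrapolation on the trapezoidal column (denominator 4−1=3):
T_{2}^{(1)} = (4·0.54331 − 0.39962) / 3 = 0.59121

0.591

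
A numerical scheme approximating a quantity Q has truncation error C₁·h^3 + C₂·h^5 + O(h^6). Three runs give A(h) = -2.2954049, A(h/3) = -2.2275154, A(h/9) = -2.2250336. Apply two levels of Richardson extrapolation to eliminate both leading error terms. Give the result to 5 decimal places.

First eliminate the h^3 term (factor 3^3 = 27):
  B₁ = (27·(-2.2275154) − (-2.2954049))/26 = -2.2249043
  B₂ = (27·(-2.2250336) − (-2.2275154))/26 = -2.2249381
Then eliminate the h^5 term (factor 3^5 = 243):
  (243·(-2.2249381) − (-2.2249043))/242 = -2.2249382

-2.22494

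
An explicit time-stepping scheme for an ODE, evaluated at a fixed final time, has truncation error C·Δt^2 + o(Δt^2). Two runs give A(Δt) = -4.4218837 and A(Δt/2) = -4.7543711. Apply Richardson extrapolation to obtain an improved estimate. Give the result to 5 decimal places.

-4.86520

Extrapolated value = (4·A(Δt/2) − A(Δt)) / (4 − 1)
= (4·(-4.7543711) − (-4.4218837)) / 3
= -14.5956007 / 3 = -4.8652002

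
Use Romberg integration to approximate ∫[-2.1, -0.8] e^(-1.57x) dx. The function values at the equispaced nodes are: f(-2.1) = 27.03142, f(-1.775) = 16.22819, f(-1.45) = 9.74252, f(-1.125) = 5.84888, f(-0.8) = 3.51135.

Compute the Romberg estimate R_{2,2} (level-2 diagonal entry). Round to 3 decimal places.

R_{0,0} (trapezoid, 1 panel, h=1.3000): 19.85280
R_{1,0} (trapezoid, 2 panels, h=0.6500): 16.25904
R_{2,0} (trapezoid, 4 panels, h=0.3250): 15.30457
R_{1,1} = 16.25904 + (16.25904 − 19.85280)/3 = 15.06112
R_{2,1} = 15.30457 + (15.30457 − 16.25904)/3 = 14.98641
R_{2,2} = 14.98641 + (14.98641 − 15.06112)/15 = 14.98143

14.981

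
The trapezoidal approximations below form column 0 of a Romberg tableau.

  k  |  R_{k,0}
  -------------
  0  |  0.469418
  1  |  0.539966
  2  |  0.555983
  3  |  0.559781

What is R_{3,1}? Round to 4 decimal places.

0.5610

Richardson extrapolation on the trapezoidal column (denominator 4−1=3):
R_{3,1} = (4·0.559781 − 0.555983) / 3 = 0.561047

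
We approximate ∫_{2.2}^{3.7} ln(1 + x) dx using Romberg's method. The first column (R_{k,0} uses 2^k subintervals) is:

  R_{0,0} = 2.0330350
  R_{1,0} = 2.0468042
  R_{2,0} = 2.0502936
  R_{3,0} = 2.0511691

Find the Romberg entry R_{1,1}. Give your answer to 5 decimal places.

R_{1,1} = (4·2.0468042 − 2.0330350) / 3 = 2.0513939

2.05139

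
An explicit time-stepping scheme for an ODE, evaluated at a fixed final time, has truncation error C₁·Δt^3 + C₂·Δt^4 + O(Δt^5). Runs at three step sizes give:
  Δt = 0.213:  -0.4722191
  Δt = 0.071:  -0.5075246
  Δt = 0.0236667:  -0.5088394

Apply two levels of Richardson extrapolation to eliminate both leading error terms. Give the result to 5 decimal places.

-0.50889

First eliminate the Δt^3 term (factor 3^3 = 27):
  B₁ = (27·(-0.5075246) − (-0.4722191))/26 = -0.5088825
  B₂ = (27·(-0.5088394) − (-0.5075246))/26 = -0.5088900
Then eliminate the Δt^4 term (factor 3^4 = 81):
  (81·(-0.5088900) − (-0.5088825))/80 = -0.5088901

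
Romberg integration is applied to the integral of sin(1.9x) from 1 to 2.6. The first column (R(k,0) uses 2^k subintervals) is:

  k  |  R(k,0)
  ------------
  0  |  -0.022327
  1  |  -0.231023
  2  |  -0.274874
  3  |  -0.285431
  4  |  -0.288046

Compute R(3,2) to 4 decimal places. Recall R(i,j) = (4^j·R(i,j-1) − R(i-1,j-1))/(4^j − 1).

Richardson extrapolation on the trapezoidal column (denominator 4−1=3):
R(2,1) = (4·(-0.274874) − (-0.231023)) / 3 = -0.289491
R(3,1) = -0.285431 + (-0.285431 − (-0.274874))/3 = -0.288950
R(3,2) = (16·(-0.288950) − (-0.289491)) / 15 = -0.288914

-0.2889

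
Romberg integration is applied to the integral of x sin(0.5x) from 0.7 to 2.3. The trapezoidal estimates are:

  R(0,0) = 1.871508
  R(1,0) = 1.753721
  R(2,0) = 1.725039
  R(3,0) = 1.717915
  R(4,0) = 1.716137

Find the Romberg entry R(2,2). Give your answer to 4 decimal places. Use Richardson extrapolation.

Richardson extrapolation on the trapezoidal column (denominator 4−1=3):
R(1,1) = (4·1.753721 − 1.871508) / 3 = 1.714459
R(2,1) = (4·1.725039 − 1.753721) / 3 = 1.715478
R(2,2) = 1.715478 + (1.715478 − 1.714459)/15 = 1.715546
(Column j=1 coincides with Simpson's rule on the same nodes.)

1.7155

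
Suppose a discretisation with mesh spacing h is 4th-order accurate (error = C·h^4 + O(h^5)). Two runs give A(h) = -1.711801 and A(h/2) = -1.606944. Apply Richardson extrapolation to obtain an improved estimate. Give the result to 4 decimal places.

Extrapolated value = (16·A(h/2) − A(h)) / (16 − 1)
= (16·(-1.606944) − (-1.711801)) / 15
= -23.999303 / 15 = -1.599954

-1.6000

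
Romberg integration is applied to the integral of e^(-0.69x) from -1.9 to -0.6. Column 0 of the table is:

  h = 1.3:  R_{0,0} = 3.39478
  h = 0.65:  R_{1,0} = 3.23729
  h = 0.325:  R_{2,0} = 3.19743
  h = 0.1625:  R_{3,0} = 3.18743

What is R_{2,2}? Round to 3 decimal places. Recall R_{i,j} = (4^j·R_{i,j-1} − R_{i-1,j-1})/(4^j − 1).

3.184

Richardson extrapolation on the trapezoidal column (denominator 4−1=3):
R_{1,1} = 3.23729 + (3.23729 − 3.39478)/3 = 3.18479
R_{2,1} = 3.19743 + (3.19743 − 3.23729)/3 = 3.18414
R_{2,2} = (16·3.18414 − 3.18479) / 15 = 3.18410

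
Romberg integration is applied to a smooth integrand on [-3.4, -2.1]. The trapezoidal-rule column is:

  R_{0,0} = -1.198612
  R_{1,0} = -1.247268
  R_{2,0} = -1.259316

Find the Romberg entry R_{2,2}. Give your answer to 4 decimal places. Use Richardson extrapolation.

R_{1,1} = (4·(-1.247268) − (-1.198612)) / 3 = -1.263487
R_{2,1} = -1.259316 + (-1.259316 − (-1.247268))/3 = -1.263332
R_{2,2} = (16·(-1.263332) − (-1.263487)) / 15 = -1.263322

-1.2633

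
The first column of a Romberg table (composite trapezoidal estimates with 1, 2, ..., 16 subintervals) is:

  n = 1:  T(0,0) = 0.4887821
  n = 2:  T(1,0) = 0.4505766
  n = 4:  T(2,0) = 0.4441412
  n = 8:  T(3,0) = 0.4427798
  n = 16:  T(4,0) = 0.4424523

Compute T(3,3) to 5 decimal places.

0.44235

Richardson extrapolation on the trapezoidal column (denominator 4−1=3):
T(1,1) = (4·0.4505766 − 0.4887821) / 3 = 0.4378414
T(2,1) = 0.4441412 + (0.4441412 − 0.4505766)/3 = 0.4419961
T(3,1) = (4·0.4427798 − 0.4441412) / 3 = 0.4423260
T(2,2) = (16·0.4419961 − 0.4378414) / 15 = 0.4422731
T(3,2) = 0.4423260 + (0.4423260 − 0.4419961)/15 = 0.4423480
T(3,3) = 0.4423480 + (0.4423480 − 0.4422731)/63 = 0.4423492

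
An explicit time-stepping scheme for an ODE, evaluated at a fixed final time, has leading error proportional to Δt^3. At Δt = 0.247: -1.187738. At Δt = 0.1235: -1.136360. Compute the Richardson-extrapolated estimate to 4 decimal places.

-1.1290

The leading error scales as Δt^3; refining by a factor of 2 reduces it by 2^3 = 8.
Extrapolated value = (8·A(Δt/2) − A(Δt)) / (8 − 1)
= (8·(-1.136360) − (-1.187738)) / 7
= -7.903142 / 7 = -1.129020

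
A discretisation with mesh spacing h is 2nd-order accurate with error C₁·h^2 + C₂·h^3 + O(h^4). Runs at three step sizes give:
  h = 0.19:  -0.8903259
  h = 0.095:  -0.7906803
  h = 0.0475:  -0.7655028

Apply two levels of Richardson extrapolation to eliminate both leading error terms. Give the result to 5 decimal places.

-0.75706

First eliminate the h^2 term (factor 2^2 = 4):
  B₁ = (4·(-0.7906803) − (-0.8903259))/3 = -0.7574651
  B₂ = (4·(-0.7655028) − (-0.7906803))/3 = -0.7571103
Then eliminate the h^3 term (factor 2^3 = 8):
  (8·(-0.7571103) − (-0.7574651))/7 = -0.7570596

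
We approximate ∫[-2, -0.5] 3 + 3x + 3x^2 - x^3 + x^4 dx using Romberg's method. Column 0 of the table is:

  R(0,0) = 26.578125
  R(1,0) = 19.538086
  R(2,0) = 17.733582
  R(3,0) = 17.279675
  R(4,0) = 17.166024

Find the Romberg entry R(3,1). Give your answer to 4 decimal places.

R(3,1) = 17.279675 + (17.279675 − 17.733582)/3 = 17.128373
(Column j=1 coincides with Simpson's rule on the same nodes.)

17.1284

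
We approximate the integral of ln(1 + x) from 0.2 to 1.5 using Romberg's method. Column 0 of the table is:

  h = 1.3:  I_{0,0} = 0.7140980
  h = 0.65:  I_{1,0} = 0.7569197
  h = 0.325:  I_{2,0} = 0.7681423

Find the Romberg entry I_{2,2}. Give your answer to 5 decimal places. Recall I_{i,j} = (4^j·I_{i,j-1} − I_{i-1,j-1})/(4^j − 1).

Richardson extrapolation on the trapezoidal column (denominator 4−1=3):
I_{1,1} = (4·0.7569197 − 0.7140980) / 3 = 0.7711936
I_{2,1} = 0.7681423 + (0.7681423 − 0.7569197)/3 = 0.7718832
I_{2,2} = (16·0.7718832 − 0.7711936) / 15 = 0.7719292

0.77193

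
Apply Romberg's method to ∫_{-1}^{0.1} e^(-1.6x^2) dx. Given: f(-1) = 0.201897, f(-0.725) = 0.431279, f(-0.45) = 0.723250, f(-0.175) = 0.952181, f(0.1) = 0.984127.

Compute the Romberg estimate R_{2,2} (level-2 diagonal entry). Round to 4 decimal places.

R_{0,0} (trapezoid, 1 panel, h=1.1000): 0.652313
R_{1,0} (trapezoid, 2 panels, h=0.5500): 0.723944
R_{2,0} (trapezoid, 4 panels, h=0.2750): 0.742424
R_{1,1} = 0.723944 + (0.723944 − 0.652313)/3 = 0.747821
R_{2,1} = 0.742424 + (0.742424 − 0.723944)/3 = 0.748584
R_{2,2} = 0.748584 + (0.748584 − 0.747821)/15 = 0.748635

0.7486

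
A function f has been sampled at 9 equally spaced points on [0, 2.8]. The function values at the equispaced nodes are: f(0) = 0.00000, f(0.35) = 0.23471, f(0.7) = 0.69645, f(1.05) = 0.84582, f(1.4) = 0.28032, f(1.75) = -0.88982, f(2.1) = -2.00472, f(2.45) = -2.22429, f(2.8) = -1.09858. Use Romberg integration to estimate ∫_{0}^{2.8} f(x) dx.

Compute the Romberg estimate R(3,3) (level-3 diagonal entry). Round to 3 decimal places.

-1.313

R(0,0) (trapezoid, 1 panel, h=2.8000): -1.53801
R(1,0) (trapezoid, 2 panels, h=1.4000): -0.37656
R(2,0) (trapezoid, 4 panels, h=0.7000): -1.10407
R(3,0) (trapezoid, 8 panels, h=0.3500): -1.26379
R(1,1) = -0.37656 + (-0.37656 − (-1.53801))/3 = 0.01059
R(2,1) = -1.10407 + (-1.10407 − (-0.37656))/3 = -1.34657
R(3,1) = -1.26379 + (-1.26379 − (-1.10407))/3 = -1.31703
R(2,2) = -1.34657 + (-1.34657 − 0.01059)/15 = -1.43705
R(3,2) = -1.31703 + (-1.31703 − (-1.34657))/15 = -1.31506
R(3,3) = -1.31506 + (-1.31506 − (-1.43705))/63 = -1.31312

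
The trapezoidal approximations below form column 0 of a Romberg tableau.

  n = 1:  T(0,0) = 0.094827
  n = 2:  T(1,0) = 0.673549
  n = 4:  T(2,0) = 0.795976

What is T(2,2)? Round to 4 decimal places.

0.8348

T(1,1) = 0.673549 + (0.673549 − 0.094827)/3 = 0.866456
T(2,1) = (4·0.795976 − 0.673549) / 3 = 0.836785
T(2,2) = 0.836785 + (0.836785 − 0.866456)/15 = 0.834807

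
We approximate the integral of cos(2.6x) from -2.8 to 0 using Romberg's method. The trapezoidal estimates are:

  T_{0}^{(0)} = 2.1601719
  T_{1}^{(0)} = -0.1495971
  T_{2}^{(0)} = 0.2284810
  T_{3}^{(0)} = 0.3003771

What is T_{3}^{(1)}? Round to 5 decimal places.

Richardson extrapolation on the trapezoidal column (denominator 4−1=3):
T_{3}^{(1)} = 0.3003771 + (0.3003771 − 0.2284810)/3 = 0.3243425

0.32434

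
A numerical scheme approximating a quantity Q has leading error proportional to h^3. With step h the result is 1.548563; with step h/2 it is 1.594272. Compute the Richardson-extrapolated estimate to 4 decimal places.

Extrapolated value = (8·A(h/2) − A(h)) / (8 − 1)
= (8·1.594272 − 1.548563) / 7
= 11.205613 / 7 = 1.600802

1.6008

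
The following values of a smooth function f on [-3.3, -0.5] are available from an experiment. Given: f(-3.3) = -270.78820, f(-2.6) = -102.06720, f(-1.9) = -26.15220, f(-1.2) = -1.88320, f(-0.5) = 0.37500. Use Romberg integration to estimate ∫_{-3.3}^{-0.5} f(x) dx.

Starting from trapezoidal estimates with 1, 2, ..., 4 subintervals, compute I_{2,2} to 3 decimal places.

I_{0,0} (trapezoid, 1 panel, h=2.8000): -378.57848
I_{1,0} (trapezoid, 2 panels, h=1.4000): -225.90232
I_{2,0} (trapezoid, 4 panels, h=0.7000): -185.71644
I_{1,1} = -225.90232 + (-225.90232 − (-378.57848))/3 = -175.01027
I_{2,1} = -185.71644 + (-185.71644 − (-225.90232))/3 = -172.32115
I_{2,2} = -172.32115 + (-172.32115 − (-175.01027))/15 = -172.14188

-172.142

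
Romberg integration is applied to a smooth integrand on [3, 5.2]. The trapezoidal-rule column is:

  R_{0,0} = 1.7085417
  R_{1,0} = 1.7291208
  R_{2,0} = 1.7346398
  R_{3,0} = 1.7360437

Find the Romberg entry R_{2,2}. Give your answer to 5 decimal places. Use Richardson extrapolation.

R_{1,1} = 1.7291208 + (1.7291208 − 1.7085417)/3 = 1.7359805
R_{2,1} = (4·1.7346398 − 1.7291208) / 3 = 1.7364795
R_{2,2} = (16·1.7364795 − 1.7359805) / 15 = 1.7365128

1.73651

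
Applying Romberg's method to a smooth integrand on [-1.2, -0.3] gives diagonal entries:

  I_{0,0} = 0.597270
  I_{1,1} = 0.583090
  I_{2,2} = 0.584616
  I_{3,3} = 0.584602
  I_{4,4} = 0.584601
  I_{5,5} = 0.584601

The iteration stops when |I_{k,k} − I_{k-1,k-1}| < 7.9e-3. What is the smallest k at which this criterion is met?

k = 2

|I_{1,1} − I_{0,0}| = 0.014180 ≥ 7.9e-3
|I_{2,2} − I_{1,1}| = 0.001526 < 7.9e-3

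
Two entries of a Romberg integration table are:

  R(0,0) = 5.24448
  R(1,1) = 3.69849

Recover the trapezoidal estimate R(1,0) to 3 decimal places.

From R(1,1) = (4·R(1,0) − R(0,0))/3, solve for R(1,0):
4·R(1,0) = 3·3.69849 + 5.24448 = 16.33995
R(1,0) = 4.08499

4.085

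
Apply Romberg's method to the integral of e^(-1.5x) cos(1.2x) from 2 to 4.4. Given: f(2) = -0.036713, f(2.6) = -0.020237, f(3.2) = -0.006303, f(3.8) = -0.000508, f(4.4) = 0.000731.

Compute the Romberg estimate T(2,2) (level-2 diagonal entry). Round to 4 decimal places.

T(0,0) (trapezoid, 1 panel, h=2.4000): -0.043178
T(1,0) (trapezoid, 2 panels, h=1.2000): -0.029153
T(2,0) (trapezoid, 4 panels, h=0.6000): -0.027023
T(1,1) = -0.029153 + (-0.029153 − (-0.043178))/3 = -0.024478
T(2,1) = -0.027023 + (-0.027023 − (-0.029153))/3 = -0.026313
T(2,2) = -0.026313 + (-0.026313 − (-0.024478))/15 = -0.026435

-0.0264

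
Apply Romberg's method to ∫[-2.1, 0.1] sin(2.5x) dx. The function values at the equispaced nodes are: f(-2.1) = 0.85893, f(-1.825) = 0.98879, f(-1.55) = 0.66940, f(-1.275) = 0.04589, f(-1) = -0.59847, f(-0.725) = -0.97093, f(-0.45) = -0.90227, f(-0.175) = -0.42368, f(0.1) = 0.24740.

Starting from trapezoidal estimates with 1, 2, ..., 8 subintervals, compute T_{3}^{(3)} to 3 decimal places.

-0.183

T_{0}^{(0)} (trapezoid, 1 panel, h=2.2000): 1.21696
T_{1}^{(0)} (trapezoid, 2 panels, h=1.1000): -0.04984
T_{2}^{(0)} (trapezoid, 4 panels, h=0.5500): -0.15300
T_{3}^{(0)} (trapezoid, 8 panels, h=0.2750): -0.17548
T_{1}^{(1)} = -0.04984 + (-0.04984 − 1.21696)/3 = -0.47211
T_{2}^{(1)} = -0.15300 + (-0.15300 − (-0.04984))/3 = -0.18739
T_{3}^{(1)} = -0.17548 + (-0.17548 − (-0.15300))/3 = -0.18297
T_{2}^{(2)} = -0.18739 + (-0.18739 − (-0.47211))/15 = -0.16841
T_{3}^{(2)} = -0.18297 + (-0.18297 − (-0.18739))/15 = -0.18268
T_{3}^{(3)} = -0.18268 + (-0.18268 − (-0.16841))/63 = -0.18291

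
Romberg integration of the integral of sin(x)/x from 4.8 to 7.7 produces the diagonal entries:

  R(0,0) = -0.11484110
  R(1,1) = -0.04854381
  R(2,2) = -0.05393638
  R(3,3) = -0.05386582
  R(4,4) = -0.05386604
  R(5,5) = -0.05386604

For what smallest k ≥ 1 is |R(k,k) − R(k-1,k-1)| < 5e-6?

k = 4

|R(1,1) − R(0,0)| = 0.06629729 ≥ 5e-6
|R(2,2) − R(1,1)| = 0.00539257 ≥ 5e-6
|R(3,3) − R(2,2)| = 0.00007056 ≥ 5e-6
|R(4,4) − R(3,3)| = 0.00000022 < 5e-6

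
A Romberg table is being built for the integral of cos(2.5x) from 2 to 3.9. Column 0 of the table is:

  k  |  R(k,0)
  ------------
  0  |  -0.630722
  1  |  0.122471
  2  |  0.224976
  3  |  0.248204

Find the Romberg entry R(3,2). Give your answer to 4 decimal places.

0.2557

Richardson extrapolation on the trapezoidal column (denominator 4−1=3):
R(2,1) = 0.224976 + (0.224976 − 0.122471)/3 = 0.259144
R(3,1) = 0.248204 + (0.248204 − 0.224976)/3 = 0.255947
R(3,2) = 0.255947 + (0.255947 − 0.259144)/15 = 0.255734
(Column j=1 coincides with Simpson's rule on the same nodes.)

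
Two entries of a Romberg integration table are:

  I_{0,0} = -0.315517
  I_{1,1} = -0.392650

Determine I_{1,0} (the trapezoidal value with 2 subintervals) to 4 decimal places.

From I_{1,1} = (4·I_{1,0} − I_{0,0})/3, solve for I_{1,0}:
4·I_{1,0} = 3·(-0.392650) + (-0.315517) = -1.493467
I_{1,0} = -0.373367

-0.3734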